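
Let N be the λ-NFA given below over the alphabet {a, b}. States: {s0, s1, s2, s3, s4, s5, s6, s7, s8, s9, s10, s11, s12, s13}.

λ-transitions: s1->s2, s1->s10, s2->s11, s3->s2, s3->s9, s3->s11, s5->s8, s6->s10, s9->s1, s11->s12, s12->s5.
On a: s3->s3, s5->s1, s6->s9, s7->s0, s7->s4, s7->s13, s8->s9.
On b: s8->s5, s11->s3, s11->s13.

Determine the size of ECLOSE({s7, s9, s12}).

Start with {s7, s9, s12}.
From s9 via λ: add s1.
From s12 via λ: add s5.
From s1 via λ: add s2, s10.
From s5 via λ: add s8.
From s2 via λ: add s11.
λ-closure = {s1, s2, s5, s7, s8, s9, s10, s11, s12}, which has 9 states.

9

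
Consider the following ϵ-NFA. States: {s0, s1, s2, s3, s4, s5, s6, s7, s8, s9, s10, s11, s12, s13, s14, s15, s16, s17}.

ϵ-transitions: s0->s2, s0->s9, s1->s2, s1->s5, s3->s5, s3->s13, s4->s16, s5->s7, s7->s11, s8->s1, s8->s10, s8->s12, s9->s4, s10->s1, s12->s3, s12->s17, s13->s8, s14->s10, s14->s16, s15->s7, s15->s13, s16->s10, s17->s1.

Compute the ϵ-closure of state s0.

Start with {s0}.
From s0 via ϵ: add s2, s9.
From s9 via ϵ: add s4.
From s4 via ϵ: add s16.
From s16 via ϵ: add s10.
From s10 via ϵ: add s1.
From s1 via ϵ: add s5.
From s5 via ϵ: add s7.
From s7 via ϵ: add s11.
No new states can be added; the closed set is {s0, s1, s2, s4, s5, s7, s9, s10, s11, s16}.

{s0, s1, s2, s4, s5, s7, s9, s10, s11, s16}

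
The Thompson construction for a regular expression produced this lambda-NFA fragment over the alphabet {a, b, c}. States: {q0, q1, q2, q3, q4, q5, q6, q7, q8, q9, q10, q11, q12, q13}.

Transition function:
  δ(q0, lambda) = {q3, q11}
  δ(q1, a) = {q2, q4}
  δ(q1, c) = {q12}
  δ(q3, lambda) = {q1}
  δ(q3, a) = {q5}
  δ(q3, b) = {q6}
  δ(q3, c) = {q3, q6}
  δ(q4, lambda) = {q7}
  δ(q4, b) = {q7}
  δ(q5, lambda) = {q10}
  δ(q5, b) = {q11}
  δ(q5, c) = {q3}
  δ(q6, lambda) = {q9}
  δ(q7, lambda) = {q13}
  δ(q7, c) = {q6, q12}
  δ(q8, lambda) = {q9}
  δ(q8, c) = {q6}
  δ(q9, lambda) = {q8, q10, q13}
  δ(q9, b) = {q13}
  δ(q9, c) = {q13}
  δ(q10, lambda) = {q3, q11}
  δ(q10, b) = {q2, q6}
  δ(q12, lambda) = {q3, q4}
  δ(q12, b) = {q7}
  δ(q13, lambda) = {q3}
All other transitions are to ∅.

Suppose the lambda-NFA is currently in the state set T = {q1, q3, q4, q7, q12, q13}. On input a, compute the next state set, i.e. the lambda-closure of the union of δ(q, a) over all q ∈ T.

{q1, q2, q3, q4, q5, q7, q10, q11, q13}

q1 on a → {q2, q4}.
q3 on a → {q5}.
No a-transition from q4, q7, q12, q13.
Union after reading a: {q2, q4, q5}.
Now take the lambda-closure:
From q4 via lambda: add q7.
From q5 via lambda: add q10.
From q7 via lambda: add q13.
From q10 via lambda: add q3, q11.
From q3 via lambda: add q1.
No new states can be added; the closed set is {q1, q2, q3, q4, q5, q7, q10, q11, q13}.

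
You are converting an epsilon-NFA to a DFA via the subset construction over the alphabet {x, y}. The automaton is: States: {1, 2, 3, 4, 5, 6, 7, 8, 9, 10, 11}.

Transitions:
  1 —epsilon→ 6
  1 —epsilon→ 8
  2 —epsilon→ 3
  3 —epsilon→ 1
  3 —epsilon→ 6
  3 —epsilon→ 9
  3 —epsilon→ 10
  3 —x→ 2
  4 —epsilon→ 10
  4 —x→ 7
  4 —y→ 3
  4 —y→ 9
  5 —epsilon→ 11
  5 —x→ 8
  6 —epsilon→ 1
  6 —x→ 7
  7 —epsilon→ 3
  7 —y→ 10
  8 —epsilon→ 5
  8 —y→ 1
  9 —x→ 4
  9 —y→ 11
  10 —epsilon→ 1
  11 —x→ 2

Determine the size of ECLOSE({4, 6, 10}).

Start with {4, 6, 10}.
From 6 via epsilon: add 1.
From 1 via epsilon: add 8.
From 8 via epsilon: add 5.
From 5 via epsilon: add 11.
epsilon-closure = {1, 4, 5, 6, 8, 10, 11}, which has 7 states.

7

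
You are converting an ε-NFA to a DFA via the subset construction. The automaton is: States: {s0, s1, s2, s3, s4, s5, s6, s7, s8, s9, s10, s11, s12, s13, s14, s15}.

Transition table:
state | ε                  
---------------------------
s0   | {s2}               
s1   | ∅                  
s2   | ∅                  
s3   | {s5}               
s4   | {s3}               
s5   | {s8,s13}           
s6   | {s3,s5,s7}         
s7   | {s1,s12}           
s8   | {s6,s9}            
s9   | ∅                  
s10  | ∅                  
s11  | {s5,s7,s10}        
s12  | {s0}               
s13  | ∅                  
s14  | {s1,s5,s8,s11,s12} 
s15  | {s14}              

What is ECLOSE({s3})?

Start with {s3}.
From s3 via ε: add s5.
From s5 via ε: add s8, s13.
From s8 via ε: add s6, s9.
From s6 via ε: add s7.
From s7 via ε: add s1, s12.
From s12 via ε: add s0.
From s0 via ε: add s2.
No new states can be added; the closed set is {s0, s1, s2, s3, s5, s6, s7, s8, s9, s12, s13}.

{s0, s1, s2, s3, s5, s6, s7, s8, s9, s12, s13}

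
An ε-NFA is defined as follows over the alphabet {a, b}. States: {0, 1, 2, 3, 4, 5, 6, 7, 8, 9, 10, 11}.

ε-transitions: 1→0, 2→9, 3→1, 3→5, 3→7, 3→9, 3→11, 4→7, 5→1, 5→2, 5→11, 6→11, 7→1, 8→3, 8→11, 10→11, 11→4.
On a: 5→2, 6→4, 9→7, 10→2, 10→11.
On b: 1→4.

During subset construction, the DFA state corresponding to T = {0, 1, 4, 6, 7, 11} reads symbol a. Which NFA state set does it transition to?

6 on a → {4}.
No a-transition from 0, 1, 4, 7, 11.
Union after reading a: {4}.
Now take the ε-closure:
From 4 via ε: add 7.
From 7 via ε: add 1.
From 1 via ε: add 0.
No new states can be added; the closed set is {0, 1, 4, 7}.

{0, 1, 4, 7}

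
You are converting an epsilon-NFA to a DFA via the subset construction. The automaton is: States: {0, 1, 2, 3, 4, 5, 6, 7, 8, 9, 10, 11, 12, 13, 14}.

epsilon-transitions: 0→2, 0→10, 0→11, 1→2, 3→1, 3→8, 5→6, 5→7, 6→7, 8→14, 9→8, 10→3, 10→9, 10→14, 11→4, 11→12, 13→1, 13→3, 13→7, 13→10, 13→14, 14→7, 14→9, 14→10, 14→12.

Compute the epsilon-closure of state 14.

Start with {14}.
From 14 via epsilon: add 7, 9, 10, 12.
From 9 via epsilon: add 8.
From 10 via epsilon: add 3.
From 3 via epsilon: add 1.
From 1 via epsilon: add 2.
No new states can be added; the closed set is {1, 2, 3, 7, 8, 9, 10, 12, 14}.

{1, 2, 3, 7, 8, 9, 10, 12, 14}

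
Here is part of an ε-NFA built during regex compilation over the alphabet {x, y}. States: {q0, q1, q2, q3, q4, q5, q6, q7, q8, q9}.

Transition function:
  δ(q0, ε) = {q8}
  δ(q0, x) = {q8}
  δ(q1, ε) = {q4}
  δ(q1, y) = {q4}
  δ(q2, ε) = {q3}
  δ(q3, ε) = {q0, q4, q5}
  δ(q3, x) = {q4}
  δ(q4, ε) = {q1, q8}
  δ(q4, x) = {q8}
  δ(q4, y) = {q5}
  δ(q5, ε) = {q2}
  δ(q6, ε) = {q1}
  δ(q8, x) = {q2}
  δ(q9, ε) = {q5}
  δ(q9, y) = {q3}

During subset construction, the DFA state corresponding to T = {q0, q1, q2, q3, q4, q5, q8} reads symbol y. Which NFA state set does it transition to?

q1 on y → {q4}.
q4 on y → {q5}.
No y-transition from q0, q2, q3, q5, q8.
Union after reading y: {q4, q5}.
Now take the ε-closure:
From q4 via ε: add q1, q8.
From q5 via ε: add q2.
From q2 via ε: add q3.
From q3 via ε: add q0.
No new states can be added; the closed set is {q0, q1, q2, q3, q4, q5, q8}.

{q0, q1, q2, q3, q4, q5, q8}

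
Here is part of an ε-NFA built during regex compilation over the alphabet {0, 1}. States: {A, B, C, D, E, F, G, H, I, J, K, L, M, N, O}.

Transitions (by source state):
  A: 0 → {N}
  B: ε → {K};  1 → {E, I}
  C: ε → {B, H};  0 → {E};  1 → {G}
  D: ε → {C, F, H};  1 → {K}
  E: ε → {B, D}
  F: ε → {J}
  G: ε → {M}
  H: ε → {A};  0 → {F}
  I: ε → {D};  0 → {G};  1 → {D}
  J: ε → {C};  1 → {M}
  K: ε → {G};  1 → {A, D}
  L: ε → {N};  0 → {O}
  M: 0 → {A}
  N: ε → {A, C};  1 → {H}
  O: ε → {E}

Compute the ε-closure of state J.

Start with {J}.
From J via ε: add C.
From C via ε: add B, H.
From B via ε: add K.
From H via ε: add A.
From K via ε: add G.
From G via ε: add M.
No new states can be added; the closed set is {A, B, C, G, H, J, K, M}.

{A, B, C, G, H, J, K, M}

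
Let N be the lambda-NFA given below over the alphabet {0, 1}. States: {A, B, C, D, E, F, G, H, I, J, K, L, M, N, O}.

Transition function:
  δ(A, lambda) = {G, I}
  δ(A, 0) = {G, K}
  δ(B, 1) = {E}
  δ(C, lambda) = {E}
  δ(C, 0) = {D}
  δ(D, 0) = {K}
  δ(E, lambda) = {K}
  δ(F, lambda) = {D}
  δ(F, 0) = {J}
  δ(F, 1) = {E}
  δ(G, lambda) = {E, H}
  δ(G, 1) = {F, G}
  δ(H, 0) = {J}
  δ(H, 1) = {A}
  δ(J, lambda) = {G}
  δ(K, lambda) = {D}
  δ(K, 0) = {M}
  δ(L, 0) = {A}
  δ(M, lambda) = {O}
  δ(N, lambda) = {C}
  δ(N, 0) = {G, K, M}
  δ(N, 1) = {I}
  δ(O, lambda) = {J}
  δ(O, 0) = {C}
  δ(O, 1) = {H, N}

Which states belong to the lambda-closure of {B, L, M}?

{B, D, E, G, H, J, K, L, M, O}

Start with {B, L, M}.
From M via lambda: add O.
From O via lambda: add J.
From J via lambda: add G.
From G via lambda: add E, H.
From E via lambda: add K.
From K via lambda: add D.
No new states can be added; the closed set is {B, D, E, G, H, J, K, L, M, O}.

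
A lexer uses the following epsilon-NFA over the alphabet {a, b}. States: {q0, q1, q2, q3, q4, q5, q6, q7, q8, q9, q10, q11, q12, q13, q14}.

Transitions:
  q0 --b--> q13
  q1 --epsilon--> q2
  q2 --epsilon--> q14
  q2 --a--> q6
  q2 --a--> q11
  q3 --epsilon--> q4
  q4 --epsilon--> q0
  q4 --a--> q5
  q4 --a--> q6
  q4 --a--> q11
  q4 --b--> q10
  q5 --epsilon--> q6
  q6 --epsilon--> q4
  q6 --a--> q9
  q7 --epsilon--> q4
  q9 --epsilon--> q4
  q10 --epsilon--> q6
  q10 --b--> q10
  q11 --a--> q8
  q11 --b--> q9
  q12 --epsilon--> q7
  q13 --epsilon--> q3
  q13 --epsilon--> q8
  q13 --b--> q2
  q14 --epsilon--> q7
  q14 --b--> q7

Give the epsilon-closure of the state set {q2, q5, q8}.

{q0, q2, q4, q5, q6, q7, q8, q14}

Start with {q2, q5, q8}.
From q2 via epsilon: add q14.
From q5 via epsilon: add q6.
From q6 via epsilon: add q4.
From q14 via epsilon: add q7.
From q4 via epsilon: add q0.
No new states can be added; the closed set is {q0, q2, q4, q5, q6, q7, q8, q14}.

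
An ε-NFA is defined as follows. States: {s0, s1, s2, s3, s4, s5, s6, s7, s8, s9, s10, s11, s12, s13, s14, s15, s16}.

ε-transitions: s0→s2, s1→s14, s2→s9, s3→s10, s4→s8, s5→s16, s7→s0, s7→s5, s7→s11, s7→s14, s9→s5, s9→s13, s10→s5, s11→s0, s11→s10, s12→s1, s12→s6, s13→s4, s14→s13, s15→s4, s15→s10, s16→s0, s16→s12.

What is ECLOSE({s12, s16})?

Start with {s12, s16}.
From s12 via ε: add s1, s6.
From s16 via ε: add s0.
From s0 via ε: add s2.
From s1 via ε: add s14.
From s2 via ε: add s9.
From s14 via ε: add s13.
From s9 via ε: add s5.
From s13 via ε: add s4.
From s4 via ε: add s8.
No new states can be added; the closed set is {s0, s1, s2, s4, s5, s6, s8, s9, s12, s13, s14, s16}.

{s0, s1, s2, s4, s5, s6, s8, s9, s12, s13, s14, s16}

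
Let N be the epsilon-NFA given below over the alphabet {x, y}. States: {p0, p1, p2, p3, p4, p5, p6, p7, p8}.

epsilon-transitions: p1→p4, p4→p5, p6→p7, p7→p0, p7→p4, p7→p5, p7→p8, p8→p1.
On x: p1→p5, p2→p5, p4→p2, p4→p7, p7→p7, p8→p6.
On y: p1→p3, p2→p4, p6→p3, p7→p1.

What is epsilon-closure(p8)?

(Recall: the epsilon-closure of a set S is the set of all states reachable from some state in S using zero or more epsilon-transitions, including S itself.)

{p1, p4, p5, p8}

Start with {p8}.
From p8 via epsilon: add p1.
From p1 via epsilon: add p4.
From p4 via epsilon: add p5.
No new states can be added; the closed set is {p1, p4, p5, p8}.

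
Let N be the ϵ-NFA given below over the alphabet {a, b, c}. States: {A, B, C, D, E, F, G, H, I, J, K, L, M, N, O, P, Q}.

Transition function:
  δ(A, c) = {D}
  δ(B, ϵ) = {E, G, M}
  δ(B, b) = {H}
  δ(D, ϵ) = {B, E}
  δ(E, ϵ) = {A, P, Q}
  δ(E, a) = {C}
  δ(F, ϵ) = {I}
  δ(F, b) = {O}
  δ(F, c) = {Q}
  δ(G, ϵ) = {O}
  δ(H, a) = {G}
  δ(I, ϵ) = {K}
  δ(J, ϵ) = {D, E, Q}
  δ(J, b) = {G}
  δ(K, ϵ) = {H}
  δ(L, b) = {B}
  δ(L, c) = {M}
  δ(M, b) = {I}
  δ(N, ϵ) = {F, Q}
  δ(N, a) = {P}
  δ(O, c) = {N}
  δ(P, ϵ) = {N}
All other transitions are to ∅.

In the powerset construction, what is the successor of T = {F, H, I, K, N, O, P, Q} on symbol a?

H on a → {G}.
N on a → {P}.
No a-transition from F, I, K, O, P, Q.
Union after reading a: {G, P}.
Now take the ϵ-closure:
From G via ϵ: add O.
From P via ϵ: add N.
From N via ϵ: add F, Q.
From F via ϵ: add I.
From I via ϵ: add K.
From K via ϵ: add H.
No new states can be added; the closed set is {F, G, H, I, K, N, O, P, Q}.

{F, G, H, I, K, N, O, P, Q}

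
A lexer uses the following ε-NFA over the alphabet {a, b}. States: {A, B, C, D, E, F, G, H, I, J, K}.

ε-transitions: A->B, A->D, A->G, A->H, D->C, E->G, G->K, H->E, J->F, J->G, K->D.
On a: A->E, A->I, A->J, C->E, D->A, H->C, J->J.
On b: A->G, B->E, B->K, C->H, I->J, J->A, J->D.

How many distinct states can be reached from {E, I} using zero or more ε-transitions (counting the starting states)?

Start with {E, I}.
From E via ε: add G.
From G via ε: add K.
From K via ε: add D.
From D via ε: add C.
ε-closure = {C, D, E, G, I, K}, which has 6 states.

6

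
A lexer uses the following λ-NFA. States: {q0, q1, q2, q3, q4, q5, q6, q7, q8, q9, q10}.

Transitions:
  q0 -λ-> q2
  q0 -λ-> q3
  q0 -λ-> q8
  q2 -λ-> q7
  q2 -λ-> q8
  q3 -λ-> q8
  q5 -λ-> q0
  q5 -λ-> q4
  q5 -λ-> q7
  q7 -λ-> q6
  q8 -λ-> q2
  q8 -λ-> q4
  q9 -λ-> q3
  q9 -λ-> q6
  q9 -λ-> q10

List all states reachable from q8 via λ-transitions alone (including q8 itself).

{q2, q4, q6, q7, q8}

Start with {q8}.
From q8 via λ: add q2, q4.
From q2 via λ: add q7.
From q7 via λ: add q6.
No new states can be added; the closed set is {q2, q4, q6, q7, q8}.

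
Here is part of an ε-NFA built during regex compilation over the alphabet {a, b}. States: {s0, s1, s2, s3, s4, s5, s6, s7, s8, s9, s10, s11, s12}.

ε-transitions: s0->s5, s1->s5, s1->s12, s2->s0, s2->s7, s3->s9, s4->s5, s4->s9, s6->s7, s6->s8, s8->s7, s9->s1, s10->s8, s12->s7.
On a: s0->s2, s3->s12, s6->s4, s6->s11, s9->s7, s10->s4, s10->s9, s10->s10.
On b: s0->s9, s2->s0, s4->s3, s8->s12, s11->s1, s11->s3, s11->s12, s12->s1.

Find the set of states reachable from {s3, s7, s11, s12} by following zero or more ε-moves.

Start with {s3, s7, s11, s12}.
From s3 via ε: add s9.
From s9 via ε: add s1.
From s1 via ε: add s5.
No new states can be added; the closed set is {s1, s3, s5, s7, s9, s11, s12}.

{s1, s3, s5, s7, s9, s11, s12}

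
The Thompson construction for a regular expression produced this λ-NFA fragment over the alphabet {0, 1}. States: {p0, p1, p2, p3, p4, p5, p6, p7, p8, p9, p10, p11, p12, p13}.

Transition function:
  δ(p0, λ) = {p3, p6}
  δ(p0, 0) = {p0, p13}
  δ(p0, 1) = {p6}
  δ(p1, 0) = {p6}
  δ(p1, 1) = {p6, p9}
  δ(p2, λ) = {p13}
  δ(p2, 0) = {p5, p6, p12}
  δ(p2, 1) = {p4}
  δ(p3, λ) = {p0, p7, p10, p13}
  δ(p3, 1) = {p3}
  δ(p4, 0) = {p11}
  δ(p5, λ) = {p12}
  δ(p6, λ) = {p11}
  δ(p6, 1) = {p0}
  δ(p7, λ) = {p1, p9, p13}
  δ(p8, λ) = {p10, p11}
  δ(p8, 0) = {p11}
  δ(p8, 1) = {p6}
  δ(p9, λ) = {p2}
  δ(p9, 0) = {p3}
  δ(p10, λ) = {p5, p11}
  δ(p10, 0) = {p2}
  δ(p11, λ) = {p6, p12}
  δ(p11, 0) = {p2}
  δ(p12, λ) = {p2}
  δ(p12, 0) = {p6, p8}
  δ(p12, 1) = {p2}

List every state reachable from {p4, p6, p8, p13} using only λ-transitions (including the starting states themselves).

{p2, p4, p5, p6, p8, p10, p11, p12, p13}

Start with {p4, p6, p8, p13}.
From p6 via λ: add p11.
From p8 via λ: add p10.
From p10 via λ: add p5.
From p11 via λ: add p12.
From p12 via λ: add p2.
No new states can be added; the closed set is {p2, p4, p5, p6, p8, p10, p11, p12, p13}.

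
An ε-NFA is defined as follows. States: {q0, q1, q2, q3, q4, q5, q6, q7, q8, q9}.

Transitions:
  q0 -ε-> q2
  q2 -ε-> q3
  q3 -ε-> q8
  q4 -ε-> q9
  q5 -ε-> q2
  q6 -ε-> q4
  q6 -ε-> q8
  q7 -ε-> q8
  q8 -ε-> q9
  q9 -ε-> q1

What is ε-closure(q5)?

Start with {q5}.
From q5 via ε: add q2.
From q2 via ε: add q3.
From q3 via ε: add q8.
From q8 via ε: add q9.
From q9 via ε: add q1.
No new states can be added; the closed set is {q1, q2, q3, q5, q8, q9}.

{q1, q2, q3, q5, q8, q9}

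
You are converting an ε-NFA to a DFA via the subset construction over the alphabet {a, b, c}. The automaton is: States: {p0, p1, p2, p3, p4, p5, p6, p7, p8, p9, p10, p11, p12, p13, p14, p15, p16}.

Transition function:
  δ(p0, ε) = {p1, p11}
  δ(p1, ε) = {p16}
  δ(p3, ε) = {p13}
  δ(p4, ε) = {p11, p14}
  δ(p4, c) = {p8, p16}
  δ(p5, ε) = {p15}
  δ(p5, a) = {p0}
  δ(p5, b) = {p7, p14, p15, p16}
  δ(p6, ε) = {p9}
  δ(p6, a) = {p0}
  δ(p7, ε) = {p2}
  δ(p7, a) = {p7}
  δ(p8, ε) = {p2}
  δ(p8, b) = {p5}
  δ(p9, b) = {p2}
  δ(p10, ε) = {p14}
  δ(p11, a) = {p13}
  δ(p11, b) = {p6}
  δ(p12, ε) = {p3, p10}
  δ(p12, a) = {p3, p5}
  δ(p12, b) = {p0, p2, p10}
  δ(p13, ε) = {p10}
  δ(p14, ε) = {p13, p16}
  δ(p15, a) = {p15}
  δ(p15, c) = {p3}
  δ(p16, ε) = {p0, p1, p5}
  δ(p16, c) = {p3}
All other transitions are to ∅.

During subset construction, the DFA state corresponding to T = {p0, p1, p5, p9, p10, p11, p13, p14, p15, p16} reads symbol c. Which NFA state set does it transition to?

{p0, p1, p3, p5, p10, p11, p13, p14, p15, p16}

p15 on c → {p3}.
p16 on c → {p3}.
No c-transition from p0, p1, p5, p9, p10, p11, p13, p14.
Union after reading c: {p3}.
Now take the ε-closure:
From p3 via ε: add p13.
From p13 via ε: add p10.
From p10 via ε: add p14.
From p14 via ε: add p16.
From p16 via ε: add p0, p1, p5.
From p0 via ε: add p11.
From p5 via ε: add p15.
No new states can be added; the closed set is {p0, p1, p3, p5, p10, p11, p13, p14, p15, p16}.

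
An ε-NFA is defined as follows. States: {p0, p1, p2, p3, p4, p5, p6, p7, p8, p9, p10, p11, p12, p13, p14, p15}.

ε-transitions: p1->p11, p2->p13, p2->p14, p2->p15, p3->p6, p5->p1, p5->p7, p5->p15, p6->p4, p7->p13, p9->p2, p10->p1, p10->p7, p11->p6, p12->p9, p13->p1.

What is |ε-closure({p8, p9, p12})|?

Start with {p8, p9, p12}.
From p9 via ε: add p2.
From p2 via ε: add p13, p14, p15.
From p13 via ε: add p1.
From p1 via ε: add p11.
From p11 via ε: add p6.
From p6 via ε: add p4.
ε-closure = {p1, p2, p4, p6, p8, p9, p11, p12, p13, p14, p15}, which has 11 states.

11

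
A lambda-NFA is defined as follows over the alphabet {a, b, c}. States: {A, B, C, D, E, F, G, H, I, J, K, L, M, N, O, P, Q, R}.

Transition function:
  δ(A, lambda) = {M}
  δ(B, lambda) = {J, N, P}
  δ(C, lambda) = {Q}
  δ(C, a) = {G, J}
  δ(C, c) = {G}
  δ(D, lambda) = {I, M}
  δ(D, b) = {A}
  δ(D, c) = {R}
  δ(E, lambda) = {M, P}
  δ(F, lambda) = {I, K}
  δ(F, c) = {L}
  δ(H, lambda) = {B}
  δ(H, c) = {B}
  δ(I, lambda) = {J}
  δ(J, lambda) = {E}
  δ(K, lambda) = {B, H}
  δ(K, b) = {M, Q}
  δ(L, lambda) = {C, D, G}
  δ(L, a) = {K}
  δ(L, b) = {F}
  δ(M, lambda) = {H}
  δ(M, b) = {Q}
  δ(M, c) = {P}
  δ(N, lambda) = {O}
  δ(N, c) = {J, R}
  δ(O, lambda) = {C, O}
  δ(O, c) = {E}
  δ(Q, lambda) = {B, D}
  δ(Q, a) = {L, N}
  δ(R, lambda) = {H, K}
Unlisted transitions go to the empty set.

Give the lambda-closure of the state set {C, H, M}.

{B, C, D, E, H, I, J, M, N, O, P, Q}

Start with {C, H, M}.
From C via lambda: add Q.
From H via lambda: add B.
From B via lambda: add J, N, P.
From Q via lambda: add D.
From D via lambda: add I.
From J via lambda: add E.
From N via lambda: add O.
No new states can be added; the closed set is {B, C, D, E, H, I, J, M, N, O, P, Q}.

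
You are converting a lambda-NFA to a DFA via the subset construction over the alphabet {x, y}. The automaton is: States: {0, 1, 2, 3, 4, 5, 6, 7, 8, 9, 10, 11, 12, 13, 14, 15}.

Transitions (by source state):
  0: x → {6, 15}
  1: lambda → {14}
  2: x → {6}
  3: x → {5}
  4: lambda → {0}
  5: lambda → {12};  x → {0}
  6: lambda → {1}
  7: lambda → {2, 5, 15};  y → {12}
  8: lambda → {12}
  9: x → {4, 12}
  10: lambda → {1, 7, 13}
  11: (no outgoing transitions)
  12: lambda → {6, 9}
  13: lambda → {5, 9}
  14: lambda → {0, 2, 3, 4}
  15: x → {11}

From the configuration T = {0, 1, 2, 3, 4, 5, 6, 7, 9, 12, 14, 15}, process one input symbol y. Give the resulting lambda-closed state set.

{0, 1, 2, 3, 4, 6, 9, 12, 14}

7 on y → {12}.
No y-transition from 0, 1, 2, 3, 4, 5, 6, 9, 12, 14, 15.
Union after reading y: {12}.
Now take the lambda-closure:
From 12 via lambda: add 6, 9.
From 6 via lambda: add 1.
From 1 via lambda: add 14.
From 14 via lambda: add 0, 2, 3, 4.
No new states can be added; the closed set is {0, 1, 2, 3, 4, 6, 9, 12, 14}.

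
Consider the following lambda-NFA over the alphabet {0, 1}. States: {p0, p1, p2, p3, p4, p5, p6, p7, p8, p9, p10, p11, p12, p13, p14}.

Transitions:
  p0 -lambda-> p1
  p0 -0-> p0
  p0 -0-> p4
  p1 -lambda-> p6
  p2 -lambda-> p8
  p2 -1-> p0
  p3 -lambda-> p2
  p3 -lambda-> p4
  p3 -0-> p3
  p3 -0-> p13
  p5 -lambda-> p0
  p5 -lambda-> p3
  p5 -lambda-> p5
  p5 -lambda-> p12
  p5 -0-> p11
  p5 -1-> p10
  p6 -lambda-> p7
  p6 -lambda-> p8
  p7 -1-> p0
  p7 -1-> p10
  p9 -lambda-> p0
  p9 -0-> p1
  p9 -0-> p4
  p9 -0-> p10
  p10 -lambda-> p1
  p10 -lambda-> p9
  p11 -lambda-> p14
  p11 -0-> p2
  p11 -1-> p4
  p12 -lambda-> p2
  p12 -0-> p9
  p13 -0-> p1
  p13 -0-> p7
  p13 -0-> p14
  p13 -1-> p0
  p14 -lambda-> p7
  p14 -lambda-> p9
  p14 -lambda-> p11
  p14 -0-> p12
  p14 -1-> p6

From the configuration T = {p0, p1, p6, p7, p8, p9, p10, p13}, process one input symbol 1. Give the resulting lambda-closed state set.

{p0, p1, p6, p7, p8, p9, p10}

p7 on 1 → {p0, p10}.
p13 on 1 → {p0}.
No 1-transition from p0, p1, p6, p8, p9, p10.
Union after reading 1: {p0, p10}.
Now take the lambda-closure:
From p0 via lambda: add p1.
From p10 via lambda: add p9.
From p1 via lambda: add p6.
From p6 via lambda: add p7, p8.
No new states can be added; the closed set is {p0, p1, p6, p7, p8, p9, p10}.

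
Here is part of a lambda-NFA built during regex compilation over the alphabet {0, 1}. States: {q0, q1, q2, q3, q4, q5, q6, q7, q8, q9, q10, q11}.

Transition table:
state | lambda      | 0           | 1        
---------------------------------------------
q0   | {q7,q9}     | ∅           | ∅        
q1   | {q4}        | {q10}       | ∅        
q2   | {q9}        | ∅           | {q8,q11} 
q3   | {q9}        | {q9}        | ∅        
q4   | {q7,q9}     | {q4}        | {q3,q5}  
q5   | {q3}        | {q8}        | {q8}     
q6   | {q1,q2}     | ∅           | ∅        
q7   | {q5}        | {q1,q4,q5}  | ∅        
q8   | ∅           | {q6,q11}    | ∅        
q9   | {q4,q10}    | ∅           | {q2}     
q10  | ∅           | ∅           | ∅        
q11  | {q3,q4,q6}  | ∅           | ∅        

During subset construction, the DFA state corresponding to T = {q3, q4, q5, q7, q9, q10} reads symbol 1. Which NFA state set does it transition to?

{q2, q3, q4, q5, q7, q8, q9, q10}

q4 on 1 → {q3, q5}.
q5 on 1 → {q8}.
q9 on 1 → {q2}.
No 1-transition from q3, q7, q10.
Union after reading 1: {q2, q3, q5, q8}.
Now take the lambda-closure:
From q2 via lambda: add q9.
From q9 via lambda: add q4, q10.
From q4 via lambda: add q7.
No new states can be added; the closed set is {q2, q3, q4, q5, q7, q8, q9, q10}.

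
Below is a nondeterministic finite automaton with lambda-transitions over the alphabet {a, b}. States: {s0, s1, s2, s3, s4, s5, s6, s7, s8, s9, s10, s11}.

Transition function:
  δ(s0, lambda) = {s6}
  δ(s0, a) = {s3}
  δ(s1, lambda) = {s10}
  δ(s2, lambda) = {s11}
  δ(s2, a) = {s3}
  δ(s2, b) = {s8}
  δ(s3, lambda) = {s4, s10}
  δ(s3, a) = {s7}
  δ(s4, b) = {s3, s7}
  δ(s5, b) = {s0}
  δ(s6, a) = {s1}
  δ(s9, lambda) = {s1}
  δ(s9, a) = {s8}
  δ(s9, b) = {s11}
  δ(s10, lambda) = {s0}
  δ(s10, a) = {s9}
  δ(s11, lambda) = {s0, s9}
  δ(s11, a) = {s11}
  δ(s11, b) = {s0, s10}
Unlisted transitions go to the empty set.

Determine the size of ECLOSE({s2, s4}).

8

Start with {s2, s4}.
From s2 via lambda: add s11.
From s11 via lambda: add s0, s9.
From s0 via lambda: add s6.
From s9 via lambda: add s1.
From s1 via lambda: add s10.
lambda-closure = {s0, s1, s2, s4, s6, s9, s10, s11}, which has 8 states.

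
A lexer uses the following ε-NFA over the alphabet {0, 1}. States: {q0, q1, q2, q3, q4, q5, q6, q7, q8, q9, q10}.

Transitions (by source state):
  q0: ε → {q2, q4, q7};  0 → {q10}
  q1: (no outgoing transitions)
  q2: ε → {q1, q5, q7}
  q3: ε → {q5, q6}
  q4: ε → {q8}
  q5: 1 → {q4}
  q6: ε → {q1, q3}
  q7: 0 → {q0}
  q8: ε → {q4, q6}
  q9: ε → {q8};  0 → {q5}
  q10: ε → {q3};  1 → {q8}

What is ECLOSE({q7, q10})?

{q1, q3, q5, q6, q7, q10}

Start with {q7, q10}.
From q10 via ε: add q3.
From q3 via ε: add q5, q6.
From q6 via ε: add q1.
No new states can be added; the closed set is {q1, q3, q5, q6, q7, q10}.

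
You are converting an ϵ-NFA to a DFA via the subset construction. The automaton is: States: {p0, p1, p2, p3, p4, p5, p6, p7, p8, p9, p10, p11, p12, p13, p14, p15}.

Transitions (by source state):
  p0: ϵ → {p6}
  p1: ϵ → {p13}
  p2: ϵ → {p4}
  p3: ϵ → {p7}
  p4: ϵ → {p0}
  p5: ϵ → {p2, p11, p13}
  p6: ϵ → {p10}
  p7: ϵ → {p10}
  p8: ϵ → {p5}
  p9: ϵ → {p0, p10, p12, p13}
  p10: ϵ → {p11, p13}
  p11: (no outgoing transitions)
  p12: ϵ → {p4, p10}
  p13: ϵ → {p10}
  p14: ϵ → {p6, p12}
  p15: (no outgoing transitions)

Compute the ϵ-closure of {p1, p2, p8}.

{p0, p1, p2, p4, p5, p6, p8, p10, p11, p13}

Start with {p1, p2, p8}.
From p1 via ϵ: add p13.
From p2 via ϵ: add p4.
From p8 via ϵ: add p5.
From p4 via ϵ: add p0.
From p5 via ϵ: add p11.
From p13 via ϵ: add p10.
From p0 via ϵ: add p6.
No new states can be added; the closed set is {p0, p1, p2, p4, p5, p6, p8, p10, p11, p13}.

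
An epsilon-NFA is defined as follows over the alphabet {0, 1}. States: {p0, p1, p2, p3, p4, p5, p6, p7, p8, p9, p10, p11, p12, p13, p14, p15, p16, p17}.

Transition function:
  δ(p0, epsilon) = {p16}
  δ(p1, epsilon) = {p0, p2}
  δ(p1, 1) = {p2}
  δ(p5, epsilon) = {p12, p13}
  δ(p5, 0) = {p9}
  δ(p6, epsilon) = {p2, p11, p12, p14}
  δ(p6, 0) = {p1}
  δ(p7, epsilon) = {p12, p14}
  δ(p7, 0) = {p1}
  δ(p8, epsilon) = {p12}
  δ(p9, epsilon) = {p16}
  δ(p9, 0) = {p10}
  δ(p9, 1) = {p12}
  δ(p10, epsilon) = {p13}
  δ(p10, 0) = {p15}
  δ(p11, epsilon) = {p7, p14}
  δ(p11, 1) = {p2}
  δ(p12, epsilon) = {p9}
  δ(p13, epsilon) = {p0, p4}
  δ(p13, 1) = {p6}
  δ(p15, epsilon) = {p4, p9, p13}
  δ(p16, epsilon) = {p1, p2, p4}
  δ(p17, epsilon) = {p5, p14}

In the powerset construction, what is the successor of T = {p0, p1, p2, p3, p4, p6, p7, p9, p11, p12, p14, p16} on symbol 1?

{p0, p1, p2, p4, p9, p12, p16}

p1 on 1 → {p2}.
p9 on 1 → {p12}.
p11 on 1 → {p2}.
No 1-transition from p0, p2, p3, p4, p6, p7, p12, p14, p16.
Union after reading 1: {p2, p12}.
Now take the epsilon-closure:
From p12 via epsilon: add p9.
From p9 via epsilon: add p16.
From p16 via epsilon: add p1, p4.
From p1 via epsilon: add p0.
No new states can be added; the closed set is {p0, p1, p2, p4, p9, p12, p16}.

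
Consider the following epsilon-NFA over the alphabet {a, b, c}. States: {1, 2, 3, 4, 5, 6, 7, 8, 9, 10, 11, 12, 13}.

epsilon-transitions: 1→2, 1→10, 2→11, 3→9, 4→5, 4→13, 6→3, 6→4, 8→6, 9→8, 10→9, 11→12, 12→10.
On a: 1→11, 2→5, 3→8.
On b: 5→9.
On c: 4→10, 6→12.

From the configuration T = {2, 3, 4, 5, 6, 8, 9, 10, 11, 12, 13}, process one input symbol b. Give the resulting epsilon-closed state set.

{3, 4, 5, 6, 8, 9, 13}

5 on b → {9}.
No b-transition from 2, 3, 4, 6, 8, 9, 10, 11, 12, 13.
Union after reading b: {9}.
Now take the epsilon-closure:
From 9 via epsilon: add 8.
From 8 via epsilon: add 6.
From 6 via epsilon: add 3, 4.
From 4 via epsilon: add 5, 13.
No new states can be added; the closed set is {3, 4, 5, 6, 8, 9, 13}.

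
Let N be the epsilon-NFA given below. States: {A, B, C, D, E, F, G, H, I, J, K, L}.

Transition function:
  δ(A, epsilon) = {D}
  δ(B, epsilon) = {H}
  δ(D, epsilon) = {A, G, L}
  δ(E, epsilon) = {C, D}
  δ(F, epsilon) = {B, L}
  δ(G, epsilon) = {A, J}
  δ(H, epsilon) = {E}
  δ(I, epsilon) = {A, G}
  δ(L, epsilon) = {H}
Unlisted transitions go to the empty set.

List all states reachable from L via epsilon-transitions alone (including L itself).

Start with {L}.
From L via epsilon: add H.
From H via epsilon: add E.
From E via epsilon: add C, D.
From D via epsilon: add A, G.
From G via epsilon: add J.
No new states can be added; the closed set is {A, C, D, E, G, H, J, L}.

{A, C, D, E, G, H, J, L}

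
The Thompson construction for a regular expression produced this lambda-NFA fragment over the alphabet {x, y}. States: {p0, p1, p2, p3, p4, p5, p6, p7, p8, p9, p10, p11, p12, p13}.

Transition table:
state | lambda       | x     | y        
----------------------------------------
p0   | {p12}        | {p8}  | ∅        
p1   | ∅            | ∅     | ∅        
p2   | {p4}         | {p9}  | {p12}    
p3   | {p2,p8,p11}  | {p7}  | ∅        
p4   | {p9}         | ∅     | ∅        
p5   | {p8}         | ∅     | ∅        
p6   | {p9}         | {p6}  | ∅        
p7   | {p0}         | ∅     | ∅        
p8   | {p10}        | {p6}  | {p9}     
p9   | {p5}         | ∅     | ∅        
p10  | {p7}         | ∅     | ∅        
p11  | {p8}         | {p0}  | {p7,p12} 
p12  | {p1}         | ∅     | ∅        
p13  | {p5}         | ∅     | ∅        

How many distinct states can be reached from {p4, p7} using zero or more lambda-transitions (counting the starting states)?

Start with {p4, p7}.
From p4 via lambda: add p9.
From p7 via lambda: add p0.
From p0 via lambda: add p12.
From p9 via lambda: add p5.
From p5 via lambda: add p8.
From p12 via lambda: add p1.
From p8 via lambda: add p10.
lambda-closure = {p0, p1, p4, p5, p7, p8, p9, p10, p12}, which has 9 states.

9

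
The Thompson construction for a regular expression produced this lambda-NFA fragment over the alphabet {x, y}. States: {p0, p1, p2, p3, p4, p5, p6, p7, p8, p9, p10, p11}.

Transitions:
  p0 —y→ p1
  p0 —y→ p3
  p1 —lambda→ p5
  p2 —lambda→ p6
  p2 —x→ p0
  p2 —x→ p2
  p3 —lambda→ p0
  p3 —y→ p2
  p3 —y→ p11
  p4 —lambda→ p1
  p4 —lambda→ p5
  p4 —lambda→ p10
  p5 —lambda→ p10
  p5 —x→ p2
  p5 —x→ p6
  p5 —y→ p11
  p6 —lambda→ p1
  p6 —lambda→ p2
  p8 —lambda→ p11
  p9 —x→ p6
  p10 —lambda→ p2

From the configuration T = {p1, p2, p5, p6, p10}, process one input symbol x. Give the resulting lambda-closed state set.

p2 on x → {p0, p2}.
p5 on x → {p2, p6}.
No x-transition from p1, p6, p10.
Union after reading x: {p0, p2, p6}.
Now take the lambda-closure:
From p6 via lambda: add p1.
From p1 via lambda: add p5.
From p5 via lambda: add p10.
No new states can be added; the closed set is {p0, p1, p2, p5, p6, p10}.

{p0, p1, p2, p5, p6, p10}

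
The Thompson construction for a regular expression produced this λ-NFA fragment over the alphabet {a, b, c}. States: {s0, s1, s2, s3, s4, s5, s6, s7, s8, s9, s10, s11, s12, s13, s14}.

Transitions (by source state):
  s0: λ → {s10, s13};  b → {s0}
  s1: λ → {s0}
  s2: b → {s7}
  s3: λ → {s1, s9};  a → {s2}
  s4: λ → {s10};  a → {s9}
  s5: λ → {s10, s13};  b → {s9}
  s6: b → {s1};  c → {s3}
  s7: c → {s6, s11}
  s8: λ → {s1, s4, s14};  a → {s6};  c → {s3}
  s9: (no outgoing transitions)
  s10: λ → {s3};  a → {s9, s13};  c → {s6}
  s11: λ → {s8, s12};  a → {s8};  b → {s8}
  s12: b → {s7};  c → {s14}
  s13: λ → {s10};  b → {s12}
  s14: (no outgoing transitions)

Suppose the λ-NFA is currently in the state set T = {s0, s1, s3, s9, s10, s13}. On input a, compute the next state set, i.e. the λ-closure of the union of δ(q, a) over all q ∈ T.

{s0, s1, s2, s3, s9, s10, s13}

s3 on a → {s2}.
s10 on a → {s9, s13}.
No a-transition from s0, s1, s9, s13.
Union after reading a: {s2, s9, s13}.
Now take the λ-closure:
From s13 via λ: add s10.
From s10 via λ: add s3.
From s3 via λ: add s1.
From s1 via λ: add s0.
No new states can be added; the closed set is {s0, s1, s2, s3, s9, s10, s13}.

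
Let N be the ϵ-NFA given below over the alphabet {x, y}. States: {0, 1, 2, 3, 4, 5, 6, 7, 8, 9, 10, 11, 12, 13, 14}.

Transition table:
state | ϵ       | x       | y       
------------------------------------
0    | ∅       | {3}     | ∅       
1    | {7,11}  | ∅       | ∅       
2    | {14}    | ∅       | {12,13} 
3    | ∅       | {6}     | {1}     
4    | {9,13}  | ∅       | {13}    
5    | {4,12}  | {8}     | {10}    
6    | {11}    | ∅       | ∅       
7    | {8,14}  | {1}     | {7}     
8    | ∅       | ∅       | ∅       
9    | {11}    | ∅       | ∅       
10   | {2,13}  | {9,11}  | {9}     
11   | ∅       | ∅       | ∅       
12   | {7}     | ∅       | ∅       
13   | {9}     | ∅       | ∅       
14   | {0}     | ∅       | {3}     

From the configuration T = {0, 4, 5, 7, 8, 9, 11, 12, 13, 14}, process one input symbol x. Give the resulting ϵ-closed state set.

0 on x → {3}.
5 on x → {8}.
7 on x → {1}.
No x-transition from 4, 8, 9, 11, 12, 13, 14.
Union after reading x: {1, 3, 8}.
Now take the ϵ-closure:
From 1 via ϵ: add 7, 11.
From 7 via ϵ: add 14.
From 14 via ϵ: add 0.
No new states can be added; the closed set is {0, 1, 3, 7, 8, 11, 14}.

{0, 1, 3, 7, 8, 11, 14}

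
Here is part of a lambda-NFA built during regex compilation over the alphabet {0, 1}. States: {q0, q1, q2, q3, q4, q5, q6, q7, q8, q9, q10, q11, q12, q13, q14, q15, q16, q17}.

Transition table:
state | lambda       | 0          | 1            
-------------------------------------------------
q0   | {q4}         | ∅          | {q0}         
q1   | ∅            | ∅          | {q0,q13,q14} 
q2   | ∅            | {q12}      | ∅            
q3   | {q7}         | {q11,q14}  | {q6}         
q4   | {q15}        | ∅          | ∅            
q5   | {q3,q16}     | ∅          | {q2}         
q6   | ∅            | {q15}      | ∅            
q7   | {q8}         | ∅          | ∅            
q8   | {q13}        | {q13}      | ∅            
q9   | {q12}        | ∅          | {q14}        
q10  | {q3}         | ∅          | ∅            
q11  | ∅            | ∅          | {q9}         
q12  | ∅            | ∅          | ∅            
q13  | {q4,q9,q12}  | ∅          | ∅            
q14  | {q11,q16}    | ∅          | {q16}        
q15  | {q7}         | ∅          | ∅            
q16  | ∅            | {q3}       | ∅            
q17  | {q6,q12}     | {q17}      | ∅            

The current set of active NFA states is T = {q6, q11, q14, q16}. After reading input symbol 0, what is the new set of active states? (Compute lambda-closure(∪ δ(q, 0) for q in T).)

q6 on 0 → {q15}.
q16 on 0 → {q3}.
No 0-transition from q11, q14.
Union after reading 0: {q3, q15}.
Now take the lambda-closure:
From q3 via lambda: add q7.
From q7 via lambda: add q8.
From q8 via lambda: add q13.
From q13 via lambda: add q4, q9, q12.
No new states can be added; the closed set is {q3, q4, q7, q8, q9, q12, q13, q15}.

{q3, q4, q7, q8, q9, q12, q13, q15}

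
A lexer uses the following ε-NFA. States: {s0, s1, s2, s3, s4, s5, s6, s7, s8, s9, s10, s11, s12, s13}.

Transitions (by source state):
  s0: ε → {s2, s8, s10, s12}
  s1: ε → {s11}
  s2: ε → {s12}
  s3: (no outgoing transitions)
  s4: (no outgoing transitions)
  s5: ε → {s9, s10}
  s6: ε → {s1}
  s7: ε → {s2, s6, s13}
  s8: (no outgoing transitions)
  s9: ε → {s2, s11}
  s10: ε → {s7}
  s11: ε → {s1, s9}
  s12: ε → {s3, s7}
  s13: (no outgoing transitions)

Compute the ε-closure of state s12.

{s1, s2, s3, s6, s7, s9, s11, s12, s13}

Start with {s12}.
From s12 via ε: add s3, s7.
From s7 via ε: add s2, s6, s13.
From s6 via ε: add s1.
From s1 via ε: add s11.
From s11 via ε: add s9.
No new states can be added; the closed set is {s1, s2, s3, s6, s7, s9, s11, s12, s13}.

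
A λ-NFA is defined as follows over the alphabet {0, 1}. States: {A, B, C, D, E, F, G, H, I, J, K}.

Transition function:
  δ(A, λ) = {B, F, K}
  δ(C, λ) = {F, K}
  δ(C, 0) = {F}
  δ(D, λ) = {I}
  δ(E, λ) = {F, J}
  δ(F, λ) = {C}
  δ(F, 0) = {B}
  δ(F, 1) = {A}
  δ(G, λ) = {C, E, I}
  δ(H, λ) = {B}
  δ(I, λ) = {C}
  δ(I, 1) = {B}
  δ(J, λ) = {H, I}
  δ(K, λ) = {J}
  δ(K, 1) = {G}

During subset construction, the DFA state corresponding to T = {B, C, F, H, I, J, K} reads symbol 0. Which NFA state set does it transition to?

C on 0 → {F}.
F on 0 → {B}.
No 0-transition from B, H, I, J, K.
Union after reading 0: {B, F}.
Now take the λ-closure:
From F via λ: add C.
From C via λ: add K.
From K via λ: add J.
From J via λ: add H, I.
No new states can be added; the closed set is {B, C, F, H, I, J, K}.

{B, C, F, H, I, J, K}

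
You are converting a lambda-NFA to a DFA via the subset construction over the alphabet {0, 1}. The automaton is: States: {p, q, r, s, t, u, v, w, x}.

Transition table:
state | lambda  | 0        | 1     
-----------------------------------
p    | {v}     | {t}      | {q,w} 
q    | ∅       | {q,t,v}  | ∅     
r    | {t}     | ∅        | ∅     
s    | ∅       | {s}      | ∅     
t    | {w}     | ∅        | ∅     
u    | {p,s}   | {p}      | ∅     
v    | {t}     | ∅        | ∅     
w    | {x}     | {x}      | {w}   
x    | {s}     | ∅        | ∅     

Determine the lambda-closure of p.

{p, s, t, v, w, x}

Start with {p}.
From p via lambda: add v.
From v via lambda: add t.
From t via lambda: add w.
From w via lambda: add x.
From x via lambda: add s.
No new states can be added; the closed set is {p, s, t, v, w, x}.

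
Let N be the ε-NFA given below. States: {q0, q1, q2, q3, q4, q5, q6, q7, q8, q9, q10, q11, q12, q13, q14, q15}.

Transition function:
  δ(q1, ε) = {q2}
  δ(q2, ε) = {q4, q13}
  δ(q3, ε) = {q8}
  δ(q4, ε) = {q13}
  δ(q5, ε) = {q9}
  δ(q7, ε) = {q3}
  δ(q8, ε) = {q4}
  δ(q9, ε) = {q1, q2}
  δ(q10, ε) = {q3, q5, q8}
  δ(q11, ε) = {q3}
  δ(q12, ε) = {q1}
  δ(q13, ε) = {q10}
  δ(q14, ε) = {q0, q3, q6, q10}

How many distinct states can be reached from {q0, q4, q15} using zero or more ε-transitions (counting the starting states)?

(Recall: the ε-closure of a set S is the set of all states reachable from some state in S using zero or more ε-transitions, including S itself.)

Start with {q0, q4, q15}.
From q4 via ε: add q13.
From q13 via ε: add q10.
From q10 via ε: add q3, q5, q8.
From q5 via ε: add q9.
From q9 via ε: add q1, q2.
ε-closure = {q0, q1, q2, q3, q4, q5, q8, q9, q10, q13, q15}, which has 11 states.

11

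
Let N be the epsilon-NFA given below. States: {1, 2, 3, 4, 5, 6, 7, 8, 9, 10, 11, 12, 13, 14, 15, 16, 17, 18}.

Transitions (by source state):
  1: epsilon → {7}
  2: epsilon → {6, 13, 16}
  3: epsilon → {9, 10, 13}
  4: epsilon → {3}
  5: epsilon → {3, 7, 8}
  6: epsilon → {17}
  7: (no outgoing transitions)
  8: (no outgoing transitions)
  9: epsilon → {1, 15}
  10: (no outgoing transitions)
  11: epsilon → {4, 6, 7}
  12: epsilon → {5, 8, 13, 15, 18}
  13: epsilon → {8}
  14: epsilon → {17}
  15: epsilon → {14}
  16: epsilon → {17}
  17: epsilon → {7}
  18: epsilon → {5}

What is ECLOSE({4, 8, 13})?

Start with {4, 8, 13}.
From 4 via epsilon: add 3.
From 3 via epsilon: add 9, 10.
From 9 via epsilon: add 1, 15.
From 1 via epsilon: add 7.
From 15 via epsilon: add 14.
From 14 via epsilon: add 17.
No new states can be added; the closed set is {1, 3, 4, 7, 8, 9, 10, 13, 14, 15, 17}.

{1, 3, 4, 7, 8, 9, 10, 13, 14, 15, 17}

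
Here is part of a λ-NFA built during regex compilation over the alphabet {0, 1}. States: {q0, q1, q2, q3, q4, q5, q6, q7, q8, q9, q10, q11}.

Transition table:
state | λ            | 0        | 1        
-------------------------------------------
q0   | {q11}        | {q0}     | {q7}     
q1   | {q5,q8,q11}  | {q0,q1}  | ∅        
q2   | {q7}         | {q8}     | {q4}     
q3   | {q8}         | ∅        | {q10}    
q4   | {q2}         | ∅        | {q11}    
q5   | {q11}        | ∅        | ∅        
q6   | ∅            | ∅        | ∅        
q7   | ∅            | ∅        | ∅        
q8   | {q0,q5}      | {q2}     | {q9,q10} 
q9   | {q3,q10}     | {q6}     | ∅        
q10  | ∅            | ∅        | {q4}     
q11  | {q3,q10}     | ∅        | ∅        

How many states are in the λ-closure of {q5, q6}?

7

Start with {q5, q6}.
From q5 via λ: add q11.
From q11 via λ: add q3, q10.
From q3 via λ: add q8.
From q8 via λ: add q0.
λ-closure = {q0, q3, q5, q6, q8, q10, q11}, which has 7 states.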